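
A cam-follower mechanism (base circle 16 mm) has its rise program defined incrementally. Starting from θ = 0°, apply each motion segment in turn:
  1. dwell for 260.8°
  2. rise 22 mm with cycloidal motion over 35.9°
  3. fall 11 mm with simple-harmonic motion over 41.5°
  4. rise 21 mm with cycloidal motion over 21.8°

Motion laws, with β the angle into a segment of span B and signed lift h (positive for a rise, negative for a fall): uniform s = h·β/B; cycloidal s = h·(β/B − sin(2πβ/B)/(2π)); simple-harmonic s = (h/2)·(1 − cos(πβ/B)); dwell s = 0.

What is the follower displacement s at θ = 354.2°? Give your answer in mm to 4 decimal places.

seg 1 [0°–260.8°] dwell: s stays 0.0000
seg 2 [260.8°–296.7°] cycloidal, h=22: full span → s += 22 → s = 22.0000
seg 3 [296.7°–338.2°] simple-harmonic, h=-11: full span → s += -11 → s = 11.0000
seg 4 [338.2°–360°] cycloidal, h=21: θ=354.2° here. β=16, B=21.8. 21·(0.7339 − sin(2π·0.7339)/(2π)) = 18.7381 → s = 29.7381

29.7381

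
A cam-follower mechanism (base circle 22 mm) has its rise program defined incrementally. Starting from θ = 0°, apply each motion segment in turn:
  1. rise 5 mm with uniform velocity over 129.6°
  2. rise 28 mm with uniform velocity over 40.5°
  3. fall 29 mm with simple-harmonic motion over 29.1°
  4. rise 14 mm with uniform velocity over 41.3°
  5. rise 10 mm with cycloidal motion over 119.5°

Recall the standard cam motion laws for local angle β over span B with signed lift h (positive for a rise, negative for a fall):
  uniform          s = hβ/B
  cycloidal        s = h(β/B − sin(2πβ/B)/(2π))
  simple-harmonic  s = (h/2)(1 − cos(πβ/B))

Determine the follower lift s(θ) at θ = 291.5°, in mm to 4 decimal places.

seg 1 [0°–129.6°] uniform, h=5: full span → s += 5 → s = 5.0000
seg 2 [129.6°–170.1°] uniform, h=28: full span → s += 28 → s = 33.0000
seg 3 [170.1°–199.2°] simple-harmonic, h=-29: full span → s += -29 → s = 4.0000
seg 4 [199.2°–240.5°] uniform, h=14: full span → s += 14 → s = 18.0000
seg 5 [240.5°–360°] cycloidal, h=10: θ=291.5° here. β=51, B=119.5. 10·(0.4268 − sin(2π·0.4268)/(2π)) = 3.5611 → s = 21.5611

21.5611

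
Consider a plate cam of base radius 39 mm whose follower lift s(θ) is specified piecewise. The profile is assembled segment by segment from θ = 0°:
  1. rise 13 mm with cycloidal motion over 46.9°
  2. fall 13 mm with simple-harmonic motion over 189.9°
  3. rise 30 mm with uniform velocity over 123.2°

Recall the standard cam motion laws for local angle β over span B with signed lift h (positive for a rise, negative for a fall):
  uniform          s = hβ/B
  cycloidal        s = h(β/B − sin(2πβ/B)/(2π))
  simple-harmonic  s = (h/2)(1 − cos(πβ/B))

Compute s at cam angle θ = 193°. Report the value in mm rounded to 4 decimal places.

seg 1 [0°–46.9°] cycloidal, h=13: full span → s += 13 → s = 13.0000
seg 2 [46.9°–236.8°] simple-harmonic, h=-13: θ=193° here. β=146.1, B=189.9. -13/2·(1 − cos(π·0.7694)) = -11.3670 → s = 1.6330

1.6330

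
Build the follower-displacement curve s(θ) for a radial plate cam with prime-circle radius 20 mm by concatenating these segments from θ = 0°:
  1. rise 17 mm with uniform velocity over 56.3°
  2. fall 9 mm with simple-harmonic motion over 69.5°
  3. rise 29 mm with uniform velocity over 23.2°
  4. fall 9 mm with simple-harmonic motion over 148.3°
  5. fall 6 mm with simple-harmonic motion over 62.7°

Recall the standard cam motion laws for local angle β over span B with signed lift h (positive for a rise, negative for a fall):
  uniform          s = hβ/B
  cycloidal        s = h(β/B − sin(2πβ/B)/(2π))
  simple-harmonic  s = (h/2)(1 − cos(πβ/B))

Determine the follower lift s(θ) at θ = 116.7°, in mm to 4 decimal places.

seg 1 [0°–56.3°] uniform, h=17: full span → s += 17 → s = 17.0000
seg 2 [56.3°–125.8°] simple-harmonic, h=-9: θ=116.7° here. β=60.4, B=69.5. -9/2·(1 − cos(π·0.8691)) = -8.6246 → s = 8.3754

8.3754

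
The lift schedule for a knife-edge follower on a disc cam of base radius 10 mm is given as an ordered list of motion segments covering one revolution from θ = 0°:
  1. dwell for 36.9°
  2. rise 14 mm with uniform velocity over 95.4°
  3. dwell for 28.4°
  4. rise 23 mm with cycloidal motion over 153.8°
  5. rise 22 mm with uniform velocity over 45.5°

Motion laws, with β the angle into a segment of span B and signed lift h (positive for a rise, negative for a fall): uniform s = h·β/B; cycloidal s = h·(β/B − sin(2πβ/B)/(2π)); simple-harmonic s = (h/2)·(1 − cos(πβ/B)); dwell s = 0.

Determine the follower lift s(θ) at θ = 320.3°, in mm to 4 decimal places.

seg 1 [0°–36.9°] dwell: s stays 0.0000
seg 2 [36.9°–132.3°] uniform, h=14: full span → s += 14 → s = 14.0000
seg 3 [132.3°–160.7°] dwell: s stays 14.0000
seg 4 [160.7°–314.5°] cycloidal, h=23: full span → s += 23 → s = 37.0000
seg 5 [314.5°–360°] uniform, h=22: θ=320.3° here. β=5.8, B=45.5. 22·5.8/45.5 = 2.8044 → s = 39.8044

39.8044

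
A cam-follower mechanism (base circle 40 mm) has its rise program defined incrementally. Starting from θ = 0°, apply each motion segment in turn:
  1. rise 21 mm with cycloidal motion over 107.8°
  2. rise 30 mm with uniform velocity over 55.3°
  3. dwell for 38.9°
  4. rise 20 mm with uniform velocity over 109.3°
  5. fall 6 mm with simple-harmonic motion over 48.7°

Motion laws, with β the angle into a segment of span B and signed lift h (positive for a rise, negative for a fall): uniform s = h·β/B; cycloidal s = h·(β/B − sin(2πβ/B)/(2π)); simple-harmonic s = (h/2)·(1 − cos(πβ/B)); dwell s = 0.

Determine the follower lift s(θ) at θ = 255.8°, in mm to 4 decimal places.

seg 1 [0°–107.8°] cycloidal, h=21: full span → s += 21 → s = 21.0000
seg 2 [107.8°–163.1°] uniform, h=30: full span → s += 30 → s = 51.0000
seg 3 [163.1°–202°] dwell: s stays 51.0000
seg 4 [202°–311.3°] uniform, h=20: θ=255.8° here. β=53.8, B=109.3. 20·53.8/109.3 = 9.8445 → s = 60.8445

60.8445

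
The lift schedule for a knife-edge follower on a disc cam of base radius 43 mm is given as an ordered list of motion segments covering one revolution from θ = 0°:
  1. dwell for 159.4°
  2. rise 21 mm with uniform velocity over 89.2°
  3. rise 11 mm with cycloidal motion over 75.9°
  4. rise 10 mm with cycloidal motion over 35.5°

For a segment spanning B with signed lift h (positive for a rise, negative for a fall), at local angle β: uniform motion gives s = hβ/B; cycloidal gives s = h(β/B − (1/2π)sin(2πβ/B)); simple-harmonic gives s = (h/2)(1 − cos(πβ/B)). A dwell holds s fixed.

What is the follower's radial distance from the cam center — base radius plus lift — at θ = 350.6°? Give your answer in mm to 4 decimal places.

seg 1 [0°–159.4°] dwell: s stays 0.0000
seg 2 [159.4°–248.6°] uniform, h=21: full span → s += 21 → s = 21.0000
seg 3 [248.6°–324.5°] cycloidal, h=11: full span → s += 11 → s = 32.0000
seg 4 [324.5°–360°] cycloidal, h=10: θ=350.6° here. β=26.1, B=35.5. 10·(0.7352 − sin(2π·0.7352)/(2π)) = 8.9368 → s = 40.9368
radial distance = base radius + s = 43 + 40.9368 = 83.9368

83.9368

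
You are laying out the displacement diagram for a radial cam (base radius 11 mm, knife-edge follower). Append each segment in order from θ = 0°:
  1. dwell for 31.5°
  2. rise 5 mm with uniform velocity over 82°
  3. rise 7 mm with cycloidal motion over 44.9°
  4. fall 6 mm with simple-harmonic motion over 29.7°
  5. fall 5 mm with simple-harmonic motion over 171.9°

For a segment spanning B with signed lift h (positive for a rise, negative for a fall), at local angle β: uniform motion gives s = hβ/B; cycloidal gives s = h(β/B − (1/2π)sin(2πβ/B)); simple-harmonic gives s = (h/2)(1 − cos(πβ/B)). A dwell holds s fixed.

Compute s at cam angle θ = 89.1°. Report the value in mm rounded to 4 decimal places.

seg 1 [0°–31.5°] dwell: s stays 0.0000
seg 2 [31.5°–113.5°] uniform, h=5: θ=89.1° here. β=57.6, B=82. 5·57.6/82 = 3.5122 → s = 3.5122

3.5122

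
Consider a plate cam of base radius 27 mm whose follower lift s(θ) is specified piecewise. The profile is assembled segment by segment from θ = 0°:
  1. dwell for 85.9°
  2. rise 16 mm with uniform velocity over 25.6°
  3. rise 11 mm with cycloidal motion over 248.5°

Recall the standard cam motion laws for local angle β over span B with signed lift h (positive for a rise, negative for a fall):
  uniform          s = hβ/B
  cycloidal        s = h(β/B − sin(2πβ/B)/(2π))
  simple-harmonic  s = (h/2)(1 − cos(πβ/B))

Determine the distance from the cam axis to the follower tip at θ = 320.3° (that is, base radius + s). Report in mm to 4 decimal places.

seg 1 [0°–85.9°] dwell: s stays 0.0000
seg 2 [85.9°–111.5°] uniform, h=16: full span → s += 16 → s = 16.0000
seg 3 [111.5°–360°] cycloidal, h=11: θ=320.3° here. β=208.8, B=248.5. 11·(0.8402 − sin(2π·0.8402)/(2π)) = 10.7194 → s = 26.7194
radial distance = base radius + s = 27 + 26.7194 = 53.7194

53.7194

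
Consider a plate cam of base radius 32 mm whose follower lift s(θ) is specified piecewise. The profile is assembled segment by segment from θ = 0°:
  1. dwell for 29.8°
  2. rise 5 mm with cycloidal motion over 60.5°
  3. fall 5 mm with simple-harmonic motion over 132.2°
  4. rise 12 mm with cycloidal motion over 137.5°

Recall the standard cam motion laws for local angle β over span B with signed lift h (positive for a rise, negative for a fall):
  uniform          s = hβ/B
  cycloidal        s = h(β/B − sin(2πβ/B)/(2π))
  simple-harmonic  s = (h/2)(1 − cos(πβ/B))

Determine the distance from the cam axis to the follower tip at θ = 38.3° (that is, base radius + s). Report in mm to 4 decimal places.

seg 1 [0°–29.8°] dwell: s stays 0.0000
seg 2 [29.8°–90.3°] cycloidal, h=5: θ=38.3° here. β=8.5, B=60.5. 5·(0.1405 − sin(2π·0.1405)/(2π)) = 0.0877 → s = 0.0877
radial distance = base radius + s = 32 + 0.0877 = 32.0877

32.0877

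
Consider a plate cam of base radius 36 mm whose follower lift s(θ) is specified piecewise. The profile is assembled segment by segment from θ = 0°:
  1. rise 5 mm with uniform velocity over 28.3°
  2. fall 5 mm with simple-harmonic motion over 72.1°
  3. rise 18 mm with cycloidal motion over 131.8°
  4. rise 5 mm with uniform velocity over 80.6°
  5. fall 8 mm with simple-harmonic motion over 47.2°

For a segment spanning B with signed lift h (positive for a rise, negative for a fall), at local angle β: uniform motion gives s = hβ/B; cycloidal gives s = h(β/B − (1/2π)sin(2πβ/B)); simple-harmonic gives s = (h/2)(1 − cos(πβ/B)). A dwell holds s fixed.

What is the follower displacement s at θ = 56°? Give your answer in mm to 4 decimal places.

seg 1 [0°–28.3°] uniform, h=5: full span → s += 5 → s = 5.0000
seg 2 [28.3°–100.4°] simple-harmonic, h=-5: θ=56° here. β=27.7, B=72.1. -5/2·(1 − cos(π·0.3842)) = -1.6104 → s = 3.3896

3.3896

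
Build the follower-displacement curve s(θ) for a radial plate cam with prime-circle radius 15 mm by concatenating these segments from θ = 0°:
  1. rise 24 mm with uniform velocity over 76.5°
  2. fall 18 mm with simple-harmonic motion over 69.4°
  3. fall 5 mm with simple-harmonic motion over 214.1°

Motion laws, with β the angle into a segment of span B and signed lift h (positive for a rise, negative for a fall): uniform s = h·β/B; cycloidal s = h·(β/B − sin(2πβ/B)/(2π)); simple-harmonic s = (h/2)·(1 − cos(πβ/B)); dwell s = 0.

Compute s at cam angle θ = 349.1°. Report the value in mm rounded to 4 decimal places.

seg 1 [0°–76.5°] uniform, h=24: full span → s += 24 → s = 24.0000
seg 2 [76.5°–145.9°] simple-harmonic, h=-18: full span → s += -18 → s = 6.0000
seg 3 [145.9°–360°] simple-harmonic, h=-5: θ=349.1° here. β=203.2, B=214.1. -5/2·(1 − cos(π·0.9491)) = -4.9681 → s = 1.0319

1.0319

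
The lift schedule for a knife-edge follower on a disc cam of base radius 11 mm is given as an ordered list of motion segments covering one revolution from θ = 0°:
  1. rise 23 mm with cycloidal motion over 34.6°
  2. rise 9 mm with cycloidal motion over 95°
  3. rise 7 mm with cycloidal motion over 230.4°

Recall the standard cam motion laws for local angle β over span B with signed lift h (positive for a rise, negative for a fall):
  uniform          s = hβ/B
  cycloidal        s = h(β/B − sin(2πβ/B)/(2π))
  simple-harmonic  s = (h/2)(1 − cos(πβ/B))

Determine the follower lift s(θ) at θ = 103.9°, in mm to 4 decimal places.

seg 1 [0°–34.6°] cycloidal, h=23: full span → s += 23 → s = 23.0000
seg 2 [34.6°–129.6°] cycloidal, h=9: θ=103.9° here. β=69.3, B=95. 9·(0.7295 − sin(2π·0.7295)/(2π)) = 7.9858 → s = 30.9858

30.9858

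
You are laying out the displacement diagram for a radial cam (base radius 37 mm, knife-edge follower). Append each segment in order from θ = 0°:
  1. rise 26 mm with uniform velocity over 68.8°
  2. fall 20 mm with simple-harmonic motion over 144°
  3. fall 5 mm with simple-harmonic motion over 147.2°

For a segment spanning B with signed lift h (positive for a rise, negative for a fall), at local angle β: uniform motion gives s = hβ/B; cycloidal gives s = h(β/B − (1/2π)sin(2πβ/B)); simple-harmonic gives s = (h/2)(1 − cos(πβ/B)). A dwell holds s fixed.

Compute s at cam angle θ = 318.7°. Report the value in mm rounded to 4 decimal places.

seg 1 [0°–68.8°] uniform, h=26: full span → s += 26 → s = 26.0000
seg 2 [68.8°–212.8°] simple-harmonic, h=-20: full span → s += -20 → s = 6.0000
seg 3 [212.8°–360°] simple-harmonic, h=-5: θ=318.7° here. β=105.9, B=147.2. -5/2·(1 − cos(π·0.7194)) = -4.0901 → s = 1.9099

1.9099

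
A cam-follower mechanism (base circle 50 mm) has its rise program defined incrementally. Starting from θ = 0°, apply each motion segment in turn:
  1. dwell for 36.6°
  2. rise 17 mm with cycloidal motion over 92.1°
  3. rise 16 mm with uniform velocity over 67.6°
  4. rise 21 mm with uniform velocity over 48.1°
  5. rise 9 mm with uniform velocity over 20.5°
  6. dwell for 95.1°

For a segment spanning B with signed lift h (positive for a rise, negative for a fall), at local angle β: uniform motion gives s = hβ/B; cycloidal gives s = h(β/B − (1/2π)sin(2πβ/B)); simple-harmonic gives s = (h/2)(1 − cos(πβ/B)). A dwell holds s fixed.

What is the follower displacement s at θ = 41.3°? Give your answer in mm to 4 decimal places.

seg 1 [0°–36.6°] dwell: s stays 0.0000
seg 2 [36.6°–128.7°] cycloidal, h=17: θ=41.3° here. β=4.7, B=92.1. 17·(0.0510 − sin(2π·0.0510)/(2π)) = 0.0148 → s = 0.0148

0.0148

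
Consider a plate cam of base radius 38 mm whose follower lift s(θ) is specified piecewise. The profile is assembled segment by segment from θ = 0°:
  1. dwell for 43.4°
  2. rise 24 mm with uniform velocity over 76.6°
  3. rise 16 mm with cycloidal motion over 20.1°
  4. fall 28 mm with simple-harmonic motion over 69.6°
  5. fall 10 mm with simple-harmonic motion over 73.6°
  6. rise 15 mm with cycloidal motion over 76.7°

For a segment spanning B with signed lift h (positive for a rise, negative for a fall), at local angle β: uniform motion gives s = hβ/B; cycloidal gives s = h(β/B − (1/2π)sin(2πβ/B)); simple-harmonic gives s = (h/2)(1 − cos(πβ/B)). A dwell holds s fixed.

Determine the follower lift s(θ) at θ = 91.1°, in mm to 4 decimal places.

seg 1 [0°–43.4°] dwell: s stays 0.0000
seg 2 [43.4°–120°] uniform, h=24: θ=91.1° here. β=47.7, B=76.6. 24·47.7/76.6 = 14.9452 → s = 14.9452

14.9452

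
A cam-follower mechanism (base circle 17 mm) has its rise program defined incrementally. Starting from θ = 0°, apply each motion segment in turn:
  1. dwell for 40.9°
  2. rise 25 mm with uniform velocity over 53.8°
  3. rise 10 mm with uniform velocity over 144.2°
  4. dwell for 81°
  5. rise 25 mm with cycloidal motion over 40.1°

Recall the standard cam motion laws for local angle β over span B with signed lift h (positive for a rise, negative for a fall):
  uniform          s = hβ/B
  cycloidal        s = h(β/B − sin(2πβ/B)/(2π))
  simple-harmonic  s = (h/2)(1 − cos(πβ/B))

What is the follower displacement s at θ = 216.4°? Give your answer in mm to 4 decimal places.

seg 1 [0°–40.9°] dwell: s stays 0.0000
seg 2 [40.9°–94.7°] uniform, h=25: full span → s += 25 → s = 25.0000
seg 3 [94.7°–238.9°] uniform, h=10: θ=216.4° here. β=121.7, B=144.2. 10·121.7/144.2 = 8.4397 → s = 33.4397

33.4397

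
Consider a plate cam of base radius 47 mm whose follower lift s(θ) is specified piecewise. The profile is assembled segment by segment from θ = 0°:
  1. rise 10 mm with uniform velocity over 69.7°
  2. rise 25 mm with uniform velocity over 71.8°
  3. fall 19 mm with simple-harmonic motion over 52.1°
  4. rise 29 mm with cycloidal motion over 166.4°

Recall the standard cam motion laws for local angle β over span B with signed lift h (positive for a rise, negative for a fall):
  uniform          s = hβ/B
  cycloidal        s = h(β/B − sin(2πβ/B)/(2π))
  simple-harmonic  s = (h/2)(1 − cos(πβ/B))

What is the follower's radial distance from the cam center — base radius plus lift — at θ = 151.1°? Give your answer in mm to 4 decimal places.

seg 1 [0°–69.7°] uniform, h=10: full span → s += 10 → s = 10.0000
seg 2 [69.7°–141.5°] uniform, h=25: full span → s += 25 → s = 35.0000
seg 3 [141.5°–193.6°] simple-harmonic, h=-19: θ=151.1° here. β=9.6, B=52.1. -19/2·(1 − cos(π·0.1843)) = -1.5477 → s = 33.4523
radial distance = base radius + s = 47 + 33.4523 = 80.4523

80.4523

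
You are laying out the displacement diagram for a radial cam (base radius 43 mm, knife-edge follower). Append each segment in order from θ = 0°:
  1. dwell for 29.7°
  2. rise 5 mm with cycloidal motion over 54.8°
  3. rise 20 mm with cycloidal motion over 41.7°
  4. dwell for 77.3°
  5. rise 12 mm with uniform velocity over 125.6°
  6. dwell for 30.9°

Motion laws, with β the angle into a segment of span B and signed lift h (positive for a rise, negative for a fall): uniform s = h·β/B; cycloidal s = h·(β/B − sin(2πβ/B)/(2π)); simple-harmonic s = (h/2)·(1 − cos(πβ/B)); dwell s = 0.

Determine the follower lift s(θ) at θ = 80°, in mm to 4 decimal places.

seg 1 [0°–29.7°] dwell: s stays 0.0000
seg 2 [29.7°–84.5°] cycloidal, h=5: θ=80° here. β=50.3, B=54.8. 5·(0.9179 − sin(2π·0.9179)/(2π)) = 4.9820 → s = 4.9820

4.9820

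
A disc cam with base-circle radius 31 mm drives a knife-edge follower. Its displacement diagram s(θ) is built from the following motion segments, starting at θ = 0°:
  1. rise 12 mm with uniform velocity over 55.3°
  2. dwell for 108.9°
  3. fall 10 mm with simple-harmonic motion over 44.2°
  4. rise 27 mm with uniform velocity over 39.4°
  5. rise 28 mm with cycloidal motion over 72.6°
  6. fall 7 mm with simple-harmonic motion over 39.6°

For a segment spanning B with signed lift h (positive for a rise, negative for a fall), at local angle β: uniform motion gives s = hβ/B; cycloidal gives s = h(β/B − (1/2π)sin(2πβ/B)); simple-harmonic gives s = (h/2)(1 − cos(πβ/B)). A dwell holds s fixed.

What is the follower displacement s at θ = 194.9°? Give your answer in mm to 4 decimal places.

seg 1 [0°–55.3°] uniform, h=12: full span → s += 12 → s = 12.0000
seg 2 [55.3°–164.2°] dwell: s stays 12.0000
seg 3 [164.2°–208.4°] simple-harmonic, h=-10: θ=194.9° here. β=30.7, B=44.2. -10/2·(1 − cos(π·0.6946)) = -7.8695 → s = 4.1305

4.1305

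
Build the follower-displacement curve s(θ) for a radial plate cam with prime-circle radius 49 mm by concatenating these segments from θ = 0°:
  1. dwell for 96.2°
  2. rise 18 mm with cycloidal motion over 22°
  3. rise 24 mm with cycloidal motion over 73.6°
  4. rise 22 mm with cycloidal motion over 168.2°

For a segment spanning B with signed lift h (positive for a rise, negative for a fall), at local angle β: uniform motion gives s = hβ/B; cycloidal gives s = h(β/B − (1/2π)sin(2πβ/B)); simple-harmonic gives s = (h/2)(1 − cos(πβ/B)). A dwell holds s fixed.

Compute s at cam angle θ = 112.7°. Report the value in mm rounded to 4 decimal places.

seg 1 [0°–96.2°] dwell: s stays 0.0000
seg 2 [96.2°–118.2°] cycloidal, h=18: θ=112.7° here. β=16.5, B=22. 18·(0.7500 − sin(2π·0.7500)/(2π)) = 16.3648 → s = 16.3648

16.3648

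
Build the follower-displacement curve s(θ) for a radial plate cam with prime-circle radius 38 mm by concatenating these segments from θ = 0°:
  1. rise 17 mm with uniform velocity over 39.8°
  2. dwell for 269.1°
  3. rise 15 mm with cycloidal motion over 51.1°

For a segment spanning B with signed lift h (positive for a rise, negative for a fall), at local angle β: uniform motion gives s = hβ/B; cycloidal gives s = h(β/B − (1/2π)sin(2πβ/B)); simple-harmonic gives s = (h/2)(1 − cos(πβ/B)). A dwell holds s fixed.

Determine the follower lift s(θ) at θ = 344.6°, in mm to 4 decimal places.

seg 1 [0°–39.8°] uniform, h=17: full span → s += 17 → s = 17.0000
seg 2 [39.8°–308.9°] dwell: s stays 17.0000
seg 3 [308.9°–360°] cycloidal, h=15: θ=344.6° here. β=35.7, B=51.1. 15·(0.6986 − sin(2π·0.6986)/(2π)) = 12.7435 → s = 29.7435

29.7435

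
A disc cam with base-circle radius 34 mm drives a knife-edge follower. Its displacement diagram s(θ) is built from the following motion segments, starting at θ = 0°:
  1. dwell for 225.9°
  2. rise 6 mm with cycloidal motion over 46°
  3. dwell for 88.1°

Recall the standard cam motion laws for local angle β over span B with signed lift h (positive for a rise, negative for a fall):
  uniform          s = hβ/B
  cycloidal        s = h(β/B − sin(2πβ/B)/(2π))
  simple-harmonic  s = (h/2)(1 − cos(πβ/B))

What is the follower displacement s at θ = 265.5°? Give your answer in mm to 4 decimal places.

seg 1 [0°–225.9°] dwell: s stays 0.0000
seg 2 [225.9°–271.9°] cycloidal, h=6: θ=265.5° here. β=39.6, B=46. 6·(0.8609 − sin(2π·0.8609)/(2π)) = 5.8977 → s = 5.8977

5.8977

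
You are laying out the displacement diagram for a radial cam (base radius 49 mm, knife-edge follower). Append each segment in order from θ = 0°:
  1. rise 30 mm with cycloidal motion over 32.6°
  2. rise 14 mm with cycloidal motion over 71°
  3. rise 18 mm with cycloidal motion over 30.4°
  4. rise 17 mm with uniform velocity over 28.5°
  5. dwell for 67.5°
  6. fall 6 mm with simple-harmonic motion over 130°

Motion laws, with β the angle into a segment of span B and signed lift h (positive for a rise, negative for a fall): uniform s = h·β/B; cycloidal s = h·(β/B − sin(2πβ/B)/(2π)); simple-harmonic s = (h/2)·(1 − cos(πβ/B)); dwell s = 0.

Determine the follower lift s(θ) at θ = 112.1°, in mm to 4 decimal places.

seg 1 [0°–32.6°] cycloidal, h=30: full span → s += 30 → s = 30.0000
seg 2 [32.6°–103.6°] cycloidal, h=14: full span → s += 14 → s = 44.0000
seg 3 [103.6°–134°] cycloidal, h=18: θ=112.1° here. β=8.5, B=30.4. 18·(0.2796 − sin(2π·0.2796)/(2π)) = 2.2175 → s = 46.2175

46.2175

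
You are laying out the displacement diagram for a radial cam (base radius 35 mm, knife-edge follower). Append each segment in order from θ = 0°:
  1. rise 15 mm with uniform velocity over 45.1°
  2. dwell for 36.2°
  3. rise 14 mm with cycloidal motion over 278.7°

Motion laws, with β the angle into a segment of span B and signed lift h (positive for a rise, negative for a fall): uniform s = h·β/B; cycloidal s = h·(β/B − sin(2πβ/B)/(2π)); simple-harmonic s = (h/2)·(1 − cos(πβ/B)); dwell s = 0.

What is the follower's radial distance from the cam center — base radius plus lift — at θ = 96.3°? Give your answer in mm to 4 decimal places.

seg 1 [0°–45.1°] uniform, h=15: full span → s += 15 → s = 15.0000
seg 2 [45.1°–81.3°] dwell: s stays 15.0000
seg 3 [81.3°–360°] cycloidal, h=14: θ=96.3° here. β=15, B=278.7. 14·(0.0538 − sin(2π·0.0538)/(2π)) = 0.0143 → s = 15.0143
radial distance = base radius + s = 35 + 15.0143 = 50.0143

50.0143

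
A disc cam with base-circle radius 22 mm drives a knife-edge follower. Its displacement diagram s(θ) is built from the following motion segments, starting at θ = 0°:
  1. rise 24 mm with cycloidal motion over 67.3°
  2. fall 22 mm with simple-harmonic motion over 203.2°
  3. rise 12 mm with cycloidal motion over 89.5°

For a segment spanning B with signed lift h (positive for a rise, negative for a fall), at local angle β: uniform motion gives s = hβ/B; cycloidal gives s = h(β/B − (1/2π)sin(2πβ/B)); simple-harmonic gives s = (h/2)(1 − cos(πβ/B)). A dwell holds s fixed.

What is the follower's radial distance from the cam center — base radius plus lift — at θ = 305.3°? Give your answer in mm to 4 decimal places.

seg 1 [0°–67.3°] cycloidal, h=24: full span → s += 24 → s = 24.0000
seg 2 [67.3°–270.5°] simple-harmonic, h=-22: full span → s += -22 → s = 2.0000
seg 3 [270.5°–360°] cycloidal, h=12: θ=305.3° here. β=34.8, B=89.5. 12·(0.3888 − sin(2π·0.3888)/(2π)) = 3.4377 → s = 5.4377
radial distance = base radius + s = 22 + 5.4377 = 27.4377

27.4377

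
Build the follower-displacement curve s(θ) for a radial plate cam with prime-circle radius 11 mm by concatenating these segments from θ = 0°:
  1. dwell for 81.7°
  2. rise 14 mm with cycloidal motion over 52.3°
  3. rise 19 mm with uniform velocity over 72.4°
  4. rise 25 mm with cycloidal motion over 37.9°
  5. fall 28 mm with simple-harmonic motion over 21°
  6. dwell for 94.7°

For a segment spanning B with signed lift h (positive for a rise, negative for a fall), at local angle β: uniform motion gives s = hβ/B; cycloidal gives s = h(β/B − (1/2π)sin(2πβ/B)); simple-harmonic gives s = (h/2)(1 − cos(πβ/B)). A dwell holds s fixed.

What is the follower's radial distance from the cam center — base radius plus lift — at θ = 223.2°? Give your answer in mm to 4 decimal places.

seg 1 [0°–81.7°] dwell: s stays 0.0000
seg 2 [81.7°–134°] cycloidal, h=14: full span → s += 14 → s = 14.0000
seg 3 [134°–206.4°] uniform, h=19: full span → s += 19 → s = 33.0000
seg 4 [206.4°–244.3°] cycloidal, h=25: θ=223.2° here. β=16.8, B=37.9. 25·(0.4433 − sin(2π·0.4433)/(2π)) = 9.6934 → s = 42.6934
radial distance = base radius + s = 11 + 42.6934 = 53.6934

53.6934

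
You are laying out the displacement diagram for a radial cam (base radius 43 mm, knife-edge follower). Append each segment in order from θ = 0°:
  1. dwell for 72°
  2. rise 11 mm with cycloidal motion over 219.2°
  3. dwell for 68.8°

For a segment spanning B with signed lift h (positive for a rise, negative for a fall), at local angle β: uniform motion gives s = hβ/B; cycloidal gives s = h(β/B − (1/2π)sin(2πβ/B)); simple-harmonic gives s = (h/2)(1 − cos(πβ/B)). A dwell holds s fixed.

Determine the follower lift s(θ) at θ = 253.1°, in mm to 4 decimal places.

seg 1 [0°–72°] dwell: s stays 0.0000
seg 2 [72°–291.2°] cycloidal, h=11: θ=253.1° here. β=181.1, B=219.2. 11·(0.8262 − sin(2π·0.8262)/(2π)) = 10.6420 → s = 10.6420

10.6420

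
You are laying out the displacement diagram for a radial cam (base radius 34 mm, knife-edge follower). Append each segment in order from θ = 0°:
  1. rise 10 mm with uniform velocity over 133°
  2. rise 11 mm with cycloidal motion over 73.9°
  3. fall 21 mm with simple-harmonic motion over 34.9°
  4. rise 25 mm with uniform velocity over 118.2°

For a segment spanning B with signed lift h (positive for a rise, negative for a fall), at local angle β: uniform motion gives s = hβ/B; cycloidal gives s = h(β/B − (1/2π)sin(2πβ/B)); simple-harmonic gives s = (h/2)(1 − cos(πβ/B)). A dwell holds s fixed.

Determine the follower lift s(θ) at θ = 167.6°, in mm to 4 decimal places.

seg 1 [0°–133°] uniform, h=10: full span → s += 10 → s = 10.0000
seg 2 [133°–206.9°] cycloidal, h=11: θ=167.6° here. β=34.6, B=73.9. 11·(0.4682 − sin(2π·0.4682)/(2π)) = 4.8027 → s = 14.8027

14.8027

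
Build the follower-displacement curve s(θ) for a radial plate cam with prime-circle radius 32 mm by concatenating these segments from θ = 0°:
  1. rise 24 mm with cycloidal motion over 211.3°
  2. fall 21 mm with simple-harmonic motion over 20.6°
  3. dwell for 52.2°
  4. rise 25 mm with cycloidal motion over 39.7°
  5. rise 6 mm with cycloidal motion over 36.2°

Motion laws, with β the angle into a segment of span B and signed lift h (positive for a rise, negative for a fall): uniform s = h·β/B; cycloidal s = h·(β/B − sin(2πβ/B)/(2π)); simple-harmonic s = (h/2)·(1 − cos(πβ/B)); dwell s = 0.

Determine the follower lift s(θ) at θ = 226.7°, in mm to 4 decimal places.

seg 1 [0°–211.3°] cycloidal, h=24: full span → s += 24 → s = 24.0000
seg 2 [211.3°–231.9°] simple-harmonic, h=-21: θ=226.7° here. β=15.4, B=20.6. -21/2·(1 − cos(π·0.7476)) = -17.8678 → s = 6.1322

6.1322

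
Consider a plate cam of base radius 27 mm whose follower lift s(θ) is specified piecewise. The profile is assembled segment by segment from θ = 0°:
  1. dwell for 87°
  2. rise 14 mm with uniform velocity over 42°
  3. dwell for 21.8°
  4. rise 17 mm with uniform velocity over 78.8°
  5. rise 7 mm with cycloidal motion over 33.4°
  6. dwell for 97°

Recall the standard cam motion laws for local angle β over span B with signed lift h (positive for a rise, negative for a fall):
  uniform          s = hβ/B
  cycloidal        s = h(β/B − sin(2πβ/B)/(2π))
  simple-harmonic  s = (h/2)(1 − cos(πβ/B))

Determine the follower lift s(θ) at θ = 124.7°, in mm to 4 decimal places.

seg 1 [0°–87°] dwell: s stays 0.0000
seg 2 [87°–129°] uniform, h=14: θ=124.7° here. β=37.7, B=42. 14·37.7/42 = 12.5667 → s = 12.5667

12.5667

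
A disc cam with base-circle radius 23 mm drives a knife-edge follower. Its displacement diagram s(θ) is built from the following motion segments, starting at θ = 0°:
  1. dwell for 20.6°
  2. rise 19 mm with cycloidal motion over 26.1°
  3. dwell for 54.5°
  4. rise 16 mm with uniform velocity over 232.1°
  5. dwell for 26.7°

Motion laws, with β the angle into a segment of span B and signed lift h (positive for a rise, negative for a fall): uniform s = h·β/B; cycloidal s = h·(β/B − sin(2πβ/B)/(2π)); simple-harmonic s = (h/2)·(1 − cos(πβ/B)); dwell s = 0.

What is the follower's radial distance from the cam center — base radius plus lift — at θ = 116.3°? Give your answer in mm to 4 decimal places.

seg 1 [0°–20.6°] dwell: s stays 0.0000
seg 2 [20.6°–46.7°] cycloidal, h=19: full span → s += 19 → s = 19.0000
seg 3 [46.7°–101.2°] dwell: s stays 19.0000
seg 4 [101.2°–333.3°] uniform, h=16: θ=116.3° here. β=15.1, B=232.1. 16·15.1/232.1 = 1.0409 → s = 20.0409
radial distance = base radius + s = 23 + 20.0409 = 43.0409

43.0409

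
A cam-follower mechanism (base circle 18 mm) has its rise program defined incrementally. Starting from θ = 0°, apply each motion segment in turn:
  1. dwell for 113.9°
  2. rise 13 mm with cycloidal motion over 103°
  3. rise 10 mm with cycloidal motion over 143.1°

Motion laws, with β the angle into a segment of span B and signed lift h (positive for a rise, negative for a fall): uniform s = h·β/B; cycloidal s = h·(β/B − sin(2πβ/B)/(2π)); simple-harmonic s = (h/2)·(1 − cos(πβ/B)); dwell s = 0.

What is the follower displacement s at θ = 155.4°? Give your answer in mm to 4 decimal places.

seg 1 [0°–113.9°] dwell: s stays 0.0000
seg 2 [113.9°–216.9°] cycloidal, h=13: θ=155.4° here. β=41.5, B=103. 13·(0.4029 − sin(2π·0.4029)/(2π)) = 4.0526 → s = 4.0526

4.0526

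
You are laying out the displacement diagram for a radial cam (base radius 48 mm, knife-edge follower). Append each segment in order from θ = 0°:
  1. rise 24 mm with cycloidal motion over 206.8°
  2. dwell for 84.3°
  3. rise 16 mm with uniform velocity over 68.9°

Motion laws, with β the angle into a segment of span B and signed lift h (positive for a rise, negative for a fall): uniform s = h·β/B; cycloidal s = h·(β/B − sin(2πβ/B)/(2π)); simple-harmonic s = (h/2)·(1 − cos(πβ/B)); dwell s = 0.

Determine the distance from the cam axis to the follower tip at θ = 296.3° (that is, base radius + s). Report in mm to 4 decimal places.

seg 1 [0°–206.8°] cycloidal, h=24: full span → s += 24 → s = 24.0000
seg 2 [206.8°–291.1°] dwell: s stays 24.0000
seg 3 [291.1°–360°] uniform, h=16: θ=296.3° here. β=5.2, B=68.9. 16·5.2/68.9 = 1.2075 → s = 25.2075
radial distance = base radius + s = 48 + 25.2075 = 73.2075

73.2075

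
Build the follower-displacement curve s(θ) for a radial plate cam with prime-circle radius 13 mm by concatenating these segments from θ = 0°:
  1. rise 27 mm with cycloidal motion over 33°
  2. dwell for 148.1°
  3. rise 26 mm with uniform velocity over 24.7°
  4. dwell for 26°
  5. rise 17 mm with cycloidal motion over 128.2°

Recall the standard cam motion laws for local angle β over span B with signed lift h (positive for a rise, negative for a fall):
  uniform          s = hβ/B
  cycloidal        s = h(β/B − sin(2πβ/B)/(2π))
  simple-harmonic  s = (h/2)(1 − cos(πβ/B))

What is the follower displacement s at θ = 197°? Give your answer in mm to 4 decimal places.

seg 1 [0°–33°] cycloidal, h=27: full span → s += 27 → s = 27.0000
seg 2 [33°–181.1°] dwell: s stays 27.0000
seg 3 [181.1°–205.8°] uniform, h=26: θ=197° here. β=15.9, B=24.7. 26·15.9/24.7 = 16.7368 → s = 43.7368

43.7368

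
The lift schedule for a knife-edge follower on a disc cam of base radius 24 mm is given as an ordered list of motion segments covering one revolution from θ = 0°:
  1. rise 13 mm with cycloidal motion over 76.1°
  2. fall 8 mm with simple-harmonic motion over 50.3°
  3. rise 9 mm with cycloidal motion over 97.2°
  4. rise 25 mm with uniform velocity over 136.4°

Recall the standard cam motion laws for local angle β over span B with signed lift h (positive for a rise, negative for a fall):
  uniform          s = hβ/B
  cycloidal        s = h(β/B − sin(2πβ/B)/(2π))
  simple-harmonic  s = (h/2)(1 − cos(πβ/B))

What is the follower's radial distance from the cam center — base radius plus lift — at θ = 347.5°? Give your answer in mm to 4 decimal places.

seg 1 [0°–76.1°] cycloidal, h=13: full span → s += 13 → s = 13.0000
seg 2 [76.1°–126.4°] simple-harmonic, h=-8: full span → s += -8 → s = 5.0000
seg 3 [126.4°–223.6°] cycloidal, h=9: full span → s += 9 → s = 14.0000
seg 4 [223.6°–360°] uniform, h=25: θ=347.5° here. β=123.9, B=136.4. 25·123.9/136.4 = 22.7089 → s = 36.7089
radial distance = base radius + s = 24 + 36.7089 = 60.7089

60.7089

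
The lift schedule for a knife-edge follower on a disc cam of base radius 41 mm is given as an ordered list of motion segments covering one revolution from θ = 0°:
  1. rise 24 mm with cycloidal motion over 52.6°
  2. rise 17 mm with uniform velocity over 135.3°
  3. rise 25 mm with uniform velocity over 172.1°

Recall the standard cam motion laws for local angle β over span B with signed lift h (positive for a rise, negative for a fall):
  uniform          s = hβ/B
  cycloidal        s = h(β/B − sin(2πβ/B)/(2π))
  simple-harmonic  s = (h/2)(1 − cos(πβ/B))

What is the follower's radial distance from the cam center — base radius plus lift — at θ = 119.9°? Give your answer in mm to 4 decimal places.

seg 1 [0°–52.6°] cycloidal, h=24: full span → s += 24 → s = 24.0000
seg 2 [52.6°–187.9°] uniform, h=17: θ=119.9° here. β=67.3, B=135.3. 17·67.3/135.3 = 8.4560 → s = 32.4560
radial distance = base radius + s = 41 + 32.4560 = 73.4560

73.4560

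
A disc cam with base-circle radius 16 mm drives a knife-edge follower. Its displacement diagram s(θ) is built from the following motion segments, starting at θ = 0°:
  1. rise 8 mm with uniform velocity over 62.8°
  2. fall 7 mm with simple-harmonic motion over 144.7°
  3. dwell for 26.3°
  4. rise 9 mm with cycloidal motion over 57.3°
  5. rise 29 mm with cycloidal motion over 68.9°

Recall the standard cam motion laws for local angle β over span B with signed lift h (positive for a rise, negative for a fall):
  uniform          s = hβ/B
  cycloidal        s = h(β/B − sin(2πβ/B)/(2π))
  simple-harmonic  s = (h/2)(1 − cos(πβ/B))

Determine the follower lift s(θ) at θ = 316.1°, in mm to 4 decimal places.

seg 1 [0°–62.8°] uniform, h=8: full span → s += 8 → s = 8.0000
seg 2 [62.8°–207.5°] simple-harmonic, h=-7: full span → s += -7 → s = 1.0000
seg 3 [207.5°–233.8°] dwell: s stays 1.0000
seg 4 [233.8°–291.1°] cycloidal, h=9: full span → s += 9 → s = 10.0000
seg 5 [291.1°–360°] cycloidal, h=29: θ=316.1° here. β=25, B=68.9. 29·(0.3628 − sin(2π·0.3628)/(2π)) = 7.0193 → s = 17.0193

17.0193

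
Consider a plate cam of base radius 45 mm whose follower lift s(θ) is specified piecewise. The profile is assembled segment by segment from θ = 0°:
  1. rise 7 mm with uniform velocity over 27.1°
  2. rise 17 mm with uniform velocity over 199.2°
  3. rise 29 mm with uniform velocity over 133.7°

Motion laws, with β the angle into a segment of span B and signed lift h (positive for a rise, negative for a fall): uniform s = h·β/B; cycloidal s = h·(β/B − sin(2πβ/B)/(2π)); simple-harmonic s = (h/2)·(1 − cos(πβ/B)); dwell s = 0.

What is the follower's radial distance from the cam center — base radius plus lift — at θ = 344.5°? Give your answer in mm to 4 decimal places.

seg 1 [0°–27.1°] uniform, h=7: full span → s += 7 → s = 7.0000
seg 2 [27.1°–226.3°] uniform, h=17: full span → s += 17 → s = 24.0000
seg 3 [226.3°–360°] uniform, h=29: θ=344.5° here. β=118.2, B=133.7. 29·118.2/133.7 = 25.6380 → s = 49.6380
radial distance = base radius + s = 45 + 49.6380 = 94.6380

94.6380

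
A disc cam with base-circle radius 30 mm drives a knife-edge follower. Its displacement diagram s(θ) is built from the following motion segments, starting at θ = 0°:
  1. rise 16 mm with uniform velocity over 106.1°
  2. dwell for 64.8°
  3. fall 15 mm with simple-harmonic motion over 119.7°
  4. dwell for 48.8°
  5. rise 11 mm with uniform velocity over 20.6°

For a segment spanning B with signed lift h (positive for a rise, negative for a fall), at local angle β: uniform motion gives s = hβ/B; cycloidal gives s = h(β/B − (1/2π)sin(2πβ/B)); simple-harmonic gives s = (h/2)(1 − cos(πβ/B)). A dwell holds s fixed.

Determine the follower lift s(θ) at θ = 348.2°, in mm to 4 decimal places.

seg 1 [0°–106.1°] uniform, h=16: full span → s += 16 → s = 16.0000
seg 2 [106.1°–170.9°] dwell: s stays 16.0000
seg 3 [170.9°–290.6°] simple-harmonic, h=-15: full span → s += -15 → s = 1.0000
seg 4 [290.6°–339.4°] dwell: s stays 1.0000
seg 5 [339.4°–360°] uniform, h=11: θ=348.2° here. β=8.8, B=20.6. 11·8.8/20.6 = 4.6990 → s = 5.6990

5.6990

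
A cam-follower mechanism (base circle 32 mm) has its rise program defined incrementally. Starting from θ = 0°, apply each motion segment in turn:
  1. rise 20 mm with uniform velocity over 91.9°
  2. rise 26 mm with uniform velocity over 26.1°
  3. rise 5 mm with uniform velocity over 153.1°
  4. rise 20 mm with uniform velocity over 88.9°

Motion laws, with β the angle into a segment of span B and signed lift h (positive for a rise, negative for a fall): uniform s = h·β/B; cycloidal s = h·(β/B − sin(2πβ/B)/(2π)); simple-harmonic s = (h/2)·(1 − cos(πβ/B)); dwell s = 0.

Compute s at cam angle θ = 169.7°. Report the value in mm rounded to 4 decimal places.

seg 1 [0°–91.9°] uniform, h=20: full span → s += 20 → s = 20.0000
seg 2 [91.9°–118°] uniform, h=26: full span → s += 26 → s = 46.0000
seg 3 [118°–271.1°] uniform, h=5: θ=169.7° here. β=51.7, B=153.1. 5·51.7/153.1 = 1.6884 → s = 47.6884

47.6884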